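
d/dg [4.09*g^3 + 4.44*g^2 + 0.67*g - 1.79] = 12.27*g^2 + 8.88*g + 0.67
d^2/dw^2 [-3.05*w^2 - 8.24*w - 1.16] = -6.10000000000000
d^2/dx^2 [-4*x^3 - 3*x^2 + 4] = -24*x - 6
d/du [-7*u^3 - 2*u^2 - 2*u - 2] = -21*u^2 - 4*u - 2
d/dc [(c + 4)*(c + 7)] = 2*c + 11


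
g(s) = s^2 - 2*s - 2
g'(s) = 2*s - 2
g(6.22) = 24.25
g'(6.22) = 10.44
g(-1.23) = 1.97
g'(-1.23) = -4.46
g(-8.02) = 78.36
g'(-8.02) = -18.04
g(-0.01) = -1.98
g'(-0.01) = -2.02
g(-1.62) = 3.86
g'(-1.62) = -5.24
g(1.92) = -2.15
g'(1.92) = 1.84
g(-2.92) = 12.37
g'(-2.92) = -7.84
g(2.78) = 0.17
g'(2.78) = 3.56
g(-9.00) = 97.00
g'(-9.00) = -20.00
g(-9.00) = 97.00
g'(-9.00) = -20.00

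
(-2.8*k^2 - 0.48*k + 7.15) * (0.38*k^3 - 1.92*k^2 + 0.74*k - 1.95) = -1.064*k^5 + 5.1936*k^4 + 1.5666*k^3 - 8.6232*k^2 + 6.227*k - 13.9425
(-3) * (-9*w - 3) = 27*w + 9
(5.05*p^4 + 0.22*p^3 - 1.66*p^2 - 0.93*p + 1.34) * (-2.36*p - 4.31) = -11.918*p^5 - 22.2847*p^4 + 2.9694*p^3 + 9.3494*p^2 + 0.8459*p - 5.7754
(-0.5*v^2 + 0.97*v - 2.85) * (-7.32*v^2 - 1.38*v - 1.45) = 3.66*v^4 - 6.4104*v^3 + 20.2484*v^2 + 2.5265*v + 4.1325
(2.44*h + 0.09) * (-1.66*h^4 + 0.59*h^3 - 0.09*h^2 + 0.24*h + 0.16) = -4.0504*h^5 + 1.2902*h^4 - 0.1665*h^3 + 0.5775*h^2 + 0.412*h + 0.0144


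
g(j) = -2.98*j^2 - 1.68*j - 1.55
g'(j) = -5.96*j - 1.68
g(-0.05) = -1.47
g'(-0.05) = -1.38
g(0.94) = -5.76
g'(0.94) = -7.28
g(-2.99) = -23.17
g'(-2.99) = 16.14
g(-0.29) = -1.31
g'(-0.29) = 0.05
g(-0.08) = -1.43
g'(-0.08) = -1.20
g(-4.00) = -42.51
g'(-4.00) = 22.16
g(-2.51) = -16.11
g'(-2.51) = 13.28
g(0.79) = -4.74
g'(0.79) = -6.39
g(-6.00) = -98.75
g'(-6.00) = 34.08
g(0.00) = -1.55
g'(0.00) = -1.68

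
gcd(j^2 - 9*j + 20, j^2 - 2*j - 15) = j - 5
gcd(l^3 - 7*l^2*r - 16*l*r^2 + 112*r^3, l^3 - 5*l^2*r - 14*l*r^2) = -l + 7*r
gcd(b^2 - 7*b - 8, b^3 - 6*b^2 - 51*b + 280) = b - 8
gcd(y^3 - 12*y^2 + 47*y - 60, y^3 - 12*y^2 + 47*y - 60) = y^3 - 12*y^2 + 47*y - 60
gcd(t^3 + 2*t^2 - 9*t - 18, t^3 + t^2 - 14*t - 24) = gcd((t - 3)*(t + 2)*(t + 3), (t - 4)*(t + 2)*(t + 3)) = t^2 + 5*t + 6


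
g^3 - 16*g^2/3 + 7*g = g*(g - 3)*(g - 7/3)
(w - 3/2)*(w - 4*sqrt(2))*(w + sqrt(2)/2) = w^3 - 7*sqrt(2)*w^2/2 - 3*w^2/2 - 4*w + 21*sqrt(2)*w/4 + 6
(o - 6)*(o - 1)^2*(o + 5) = o^4 - 3*o^3 - 27*o^2 + 59*o - 30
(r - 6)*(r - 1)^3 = r^4 - 9*r^3 + 21*r^2 - 19*r + 6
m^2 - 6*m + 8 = (m - 4)*(m - 2)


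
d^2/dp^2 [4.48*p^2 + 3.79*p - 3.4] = 8.96000000000000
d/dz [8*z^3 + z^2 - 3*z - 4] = 24*z^2 + 2*z - 3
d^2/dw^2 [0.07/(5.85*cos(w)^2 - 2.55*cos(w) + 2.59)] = (-9.5823*(1 - cos(w)^2)^2 + 3.132675*cos(w)^3 - 1.003905*cos(w)^2 - 6.727665*cos(w) + 8.37144)/(5.85*cos(w)^2 - 2.55*cos(w) + 2.59)^3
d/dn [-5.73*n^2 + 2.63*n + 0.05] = 2.63 - 11.46*n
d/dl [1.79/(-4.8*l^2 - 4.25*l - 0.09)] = (17.184*l + 7.6075)/(4.8*l^2 + 4.25*l + 0.09)^2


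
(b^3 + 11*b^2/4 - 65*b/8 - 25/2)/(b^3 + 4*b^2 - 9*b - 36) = (8*b^2 - 10*b - 25)/(8*(b^2 - 9))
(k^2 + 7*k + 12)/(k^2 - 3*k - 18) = (k + 4)/(k - 6)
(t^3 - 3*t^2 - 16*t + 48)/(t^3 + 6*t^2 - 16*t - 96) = (t - 3)/(t + 6)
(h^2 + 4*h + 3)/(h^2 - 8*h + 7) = (h^2 + 4*h + 3)/(h^2 - 8*h + 7)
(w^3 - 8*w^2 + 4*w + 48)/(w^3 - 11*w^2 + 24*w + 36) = (w^2 - 2*w - 8)/(w^2 - 5*w - 6)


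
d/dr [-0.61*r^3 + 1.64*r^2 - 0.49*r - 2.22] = -1.83*r^2 + 3.28*r - 0.49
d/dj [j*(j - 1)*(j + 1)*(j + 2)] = 4*j^3 + 6*j^2 - 2*j - 2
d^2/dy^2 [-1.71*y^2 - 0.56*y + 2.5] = -3.42000000000000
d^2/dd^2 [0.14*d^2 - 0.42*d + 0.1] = 0.280000000000000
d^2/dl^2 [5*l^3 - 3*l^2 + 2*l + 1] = 30*l - 6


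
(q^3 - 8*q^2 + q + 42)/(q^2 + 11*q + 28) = (q^3 - 8*q^2 + q + 42)/(q^2 + 11*q + 28)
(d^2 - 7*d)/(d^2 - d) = (d - 7)/(d - 1)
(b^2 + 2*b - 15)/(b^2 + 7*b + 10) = (b - 3)/(b + 2)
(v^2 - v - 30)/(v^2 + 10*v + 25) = (v - 6)/(v + 5)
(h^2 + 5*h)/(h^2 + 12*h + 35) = h/(h + 7)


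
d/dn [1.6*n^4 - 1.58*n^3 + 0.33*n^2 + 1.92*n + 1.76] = 6.4*n^3 - 4.74*n^2 + 0.66*n + 1.92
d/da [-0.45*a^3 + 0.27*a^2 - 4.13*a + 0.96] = -1.35*a^2 + 0.54*a - 4.13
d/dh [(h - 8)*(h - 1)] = 2*h - 9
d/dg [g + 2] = 1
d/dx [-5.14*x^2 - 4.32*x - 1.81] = -10.28*x - 4.32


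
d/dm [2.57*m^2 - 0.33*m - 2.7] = 5.14*m - 0.33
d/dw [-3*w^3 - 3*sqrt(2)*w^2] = 3*w*(-3*w - 2*sqrt(2))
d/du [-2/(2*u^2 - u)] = 2*(4*u - 1)/(u^2*(2*u - 1)^2)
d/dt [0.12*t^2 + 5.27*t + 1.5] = 0.24*t + 5.27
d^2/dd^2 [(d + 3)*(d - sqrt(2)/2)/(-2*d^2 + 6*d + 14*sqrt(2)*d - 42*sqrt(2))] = (-13*sqrt(2)*d^3 - 12*d^3 + 135*sqrt(2)*d^2 - 252*d + 351*sqrt(2)*d - 3276 + 237*sqrt(2))/(2*(d^6 - 21*sqrt(2)*d^5 - 9*d^5 + 189*sqrt(2)*d^4 + 321*d^4 - 2673*d^3 - 1253*sqrt(2)*d^3 + 7938*d^2 + 6741*sqrt(2)*d^2 - 18522*sqrt(2)*d - 7938*d + 18522*sqrt(2)))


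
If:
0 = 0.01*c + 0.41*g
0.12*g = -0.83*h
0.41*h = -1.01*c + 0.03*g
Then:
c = 0.00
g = 0.00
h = 0.00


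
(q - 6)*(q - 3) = q^2 - 9*q + 18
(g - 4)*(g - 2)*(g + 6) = g^3 - 28*g + 48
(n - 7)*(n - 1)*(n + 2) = n^3 - 6*n^2 - 9*n + 14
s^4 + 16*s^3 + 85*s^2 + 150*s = s*(s + 5)^2*(s + 6)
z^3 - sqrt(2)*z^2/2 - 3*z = z*(z - 3*sqrt(2)/2)*(z + sqrt(2))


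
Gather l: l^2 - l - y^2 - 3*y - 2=l^2 - l - y^2 - 3*y - 2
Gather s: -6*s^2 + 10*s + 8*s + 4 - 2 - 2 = -6*s^2 + 18*s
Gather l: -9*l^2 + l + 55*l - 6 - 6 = -9*l^2 + 56*l - 12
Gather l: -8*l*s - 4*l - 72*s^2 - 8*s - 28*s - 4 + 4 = l*(-8*s - 4) - 72*s^2 - 36*s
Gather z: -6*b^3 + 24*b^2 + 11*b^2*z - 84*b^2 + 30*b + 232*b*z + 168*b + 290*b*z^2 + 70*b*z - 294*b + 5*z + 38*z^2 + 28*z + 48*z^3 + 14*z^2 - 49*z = -6*b^3 - 60*b^2 - 96*b + 48*z^3 + z^2*(290*b + 52) + z*(11*b^2 + 302*b - 16)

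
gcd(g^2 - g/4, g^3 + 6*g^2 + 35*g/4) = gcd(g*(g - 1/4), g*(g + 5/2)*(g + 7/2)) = g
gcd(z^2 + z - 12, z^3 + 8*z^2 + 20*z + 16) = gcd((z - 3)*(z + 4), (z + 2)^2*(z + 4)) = z + 4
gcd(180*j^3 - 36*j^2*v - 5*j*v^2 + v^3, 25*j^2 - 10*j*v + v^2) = -5*j + v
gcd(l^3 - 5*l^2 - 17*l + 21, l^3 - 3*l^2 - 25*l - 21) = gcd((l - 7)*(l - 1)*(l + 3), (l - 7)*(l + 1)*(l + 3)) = l^2 - 4*l - 21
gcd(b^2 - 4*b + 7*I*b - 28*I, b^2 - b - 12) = b - 4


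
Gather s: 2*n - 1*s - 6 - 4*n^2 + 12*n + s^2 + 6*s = -4*n^2 + 14*n + s^2 + 5*s - 6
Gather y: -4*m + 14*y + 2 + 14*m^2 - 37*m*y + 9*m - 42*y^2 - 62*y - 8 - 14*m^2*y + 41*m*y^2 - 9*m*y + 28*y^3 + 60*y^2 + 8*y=14*m^2 + 5*m + 28*y^3 + y^2*(41*m + 18) + y*(-14*m^2 - 46*m - 40) - 6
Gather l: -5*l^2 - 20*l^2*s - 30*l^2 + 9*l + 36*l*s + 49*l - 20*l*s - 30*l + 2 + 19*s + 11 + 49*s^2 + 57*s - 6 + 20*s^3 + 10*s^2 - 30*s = l^2*(-20*s - 35) + l*(16*s + 28) + 20*s^3 + 59*s^2 + 46*s + 7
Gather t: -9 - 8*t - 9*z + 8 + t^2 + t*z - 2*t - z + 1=t^2 + t*(z - 10) - 10*z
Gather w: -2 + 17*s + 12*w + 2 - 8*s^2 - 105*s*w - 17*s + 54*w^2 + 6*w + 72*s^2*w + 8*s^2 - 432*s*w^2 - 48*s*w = w^2*(54 - 432*s) + w*(72*s^2 - 153*s + 18)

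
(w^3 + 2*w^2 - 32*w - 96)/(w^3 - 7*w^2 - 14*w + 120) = (w + 4)/(w - 5)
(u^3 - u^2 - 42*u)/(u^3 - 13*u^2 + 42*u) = (u + 6)/(u - 6)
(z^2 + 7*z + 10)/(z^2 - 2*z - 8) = (z + 5)/(z - 4)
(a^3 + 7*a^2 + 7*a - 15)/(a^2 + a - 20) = (a^2 + 2*a - 3)/(a - 4)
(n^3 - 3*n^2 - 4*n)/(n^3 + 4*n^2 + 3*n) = (n - 4)/(n + 3)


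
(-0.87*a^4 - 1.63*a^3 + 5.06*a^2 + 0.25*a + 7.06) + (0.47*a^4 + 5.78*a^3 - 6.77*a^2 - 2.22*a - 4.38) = -0.4*a^4 + 4.15*a^3 - 1.71*a^2 - 1.97*a + 2.68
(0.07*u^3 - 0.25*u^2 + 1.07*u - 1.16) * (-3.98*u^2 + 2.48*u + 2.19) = -0.2786*u^5 + 1.1686*u^4 - 4.7253*u^3 + 6.7229*u^2 - 0.5335*u - 2.5404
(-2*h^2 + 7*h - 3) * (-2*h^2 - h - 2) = 4*h^4 - 12*h^3 + 3*h^2 - 11*h + 6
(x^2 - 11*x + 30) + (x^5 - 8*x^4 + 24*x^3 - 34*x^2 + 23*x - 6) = x^5 - 8*x^4 + 24*x^3 - 33*x^2 + 12*x + 24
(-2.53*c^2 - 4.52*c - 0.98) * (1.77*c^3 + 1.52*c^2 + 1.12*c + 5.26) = -4.4781*c^5 - 11.846*c^4 - 11.4386*c^3 - 19.8598*c^2 - 24.8728*c - 5.1548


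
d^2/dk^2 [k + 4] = 0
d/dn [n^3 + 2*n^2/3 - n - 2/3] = 3*n^2 + 4*n/3 - 1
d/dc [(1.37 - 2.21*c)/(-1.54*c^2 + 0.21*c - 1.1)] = (-3.4034*c^2 + 4.2196*c + 2.1433)/(2.3716*c^4 - 0.6468*c^3 + 3.4321*c^2 - 0.462*c + 1.21)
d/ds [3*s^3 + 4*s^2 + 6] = s*(9*s + 8)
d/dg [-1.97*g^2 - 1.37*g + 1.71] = -3.94*g - 1.37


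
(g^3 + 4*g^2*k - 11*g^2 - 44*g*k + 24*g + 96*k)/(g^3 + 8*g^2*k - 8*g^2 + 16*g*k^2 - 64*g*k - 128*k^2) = (g - 3)/(g + 4*k)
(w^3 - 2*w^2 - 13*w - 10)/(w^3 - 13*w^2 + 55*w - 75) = (w^2 + 3*w + 2)/(w^2 - 8*w + 15)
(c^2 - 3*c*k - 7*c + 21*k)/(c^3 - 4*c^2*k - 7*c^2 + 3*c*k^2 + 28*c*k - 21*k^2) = 1/(c - k)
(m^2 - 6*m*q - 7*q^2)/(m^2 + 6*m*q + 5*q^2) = (m - 7*q)/(m + 5*q)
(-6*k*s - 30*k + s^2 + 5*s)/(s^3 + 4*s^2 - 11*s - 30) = (-6*k + s)/(s^2 - s - 6)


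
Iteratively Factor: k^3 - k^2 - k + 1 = (k + 1)*(k^2 - 2*k + 1) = (k - 1)*(k + 1)*(k - 1)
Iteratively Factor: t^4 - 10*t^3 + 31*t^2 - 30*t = (t - 2)*(t^3 - 8*t^2 + 15*t) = (t - 5)*(t - 2)*(t^2 - 3*t) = (t - 5)*(t - 3)*(t - 2)*(t)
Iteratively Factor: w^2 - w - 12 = (w - 4)*(w + 3)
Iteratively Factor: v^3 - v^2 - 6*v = (v - 3)*(v^2 + 2*v) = v*(v - 3)*(v + 2)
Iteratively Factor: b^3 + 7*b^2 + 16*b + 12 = (b + 3)*(b^2 + 4*b + 4) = (b + 2)*(b + 3)*(b + 2)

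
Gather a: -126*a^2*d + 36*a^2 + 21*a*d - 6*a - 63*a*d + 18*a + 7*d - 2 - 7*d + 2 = a^2*(36 - 126*d) + a*(12 - 42*d)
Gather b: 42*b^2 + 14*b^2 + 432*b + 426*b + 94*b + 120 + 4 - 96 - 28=56*b^2 + 952*b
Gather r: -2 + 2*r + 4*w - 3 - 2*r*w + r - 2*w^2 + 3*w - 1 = r*(3 - 2*w) - 2*w^2 + 7*w - 6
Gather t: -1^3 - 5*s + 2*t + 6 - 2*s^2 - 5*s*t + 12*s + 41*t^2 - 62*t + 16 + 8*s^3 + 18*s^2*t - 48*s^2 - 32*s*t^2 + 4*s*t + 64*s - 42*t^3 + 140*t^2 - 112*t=8*s^3 - 50*s^2 + 71*s - 42*t^3 + t^2*(181 - 32*s) + t*(18*s^2 - s - 172) + 21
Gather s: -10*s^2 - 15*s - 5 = -10*s^2 - 15*s - 5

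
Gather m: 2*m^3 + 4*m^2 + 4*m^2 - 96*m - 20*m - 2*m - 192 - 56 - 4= 2*m^3 + 8*m^2 - 118*m - 252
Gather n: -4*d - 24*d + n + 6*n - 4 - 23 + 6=-28*d + 7*n - 21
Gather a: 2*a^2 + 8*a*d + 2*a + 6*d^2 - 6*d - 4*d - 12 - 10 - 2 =2*a^2 + a*(8*d + 2) + 6*d^2 - 10*d - 24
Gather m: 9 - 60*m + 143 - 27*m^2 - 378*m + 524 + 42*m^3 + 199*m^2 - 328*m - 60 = 42*m^3 + 172*m^2 - 766*m + 616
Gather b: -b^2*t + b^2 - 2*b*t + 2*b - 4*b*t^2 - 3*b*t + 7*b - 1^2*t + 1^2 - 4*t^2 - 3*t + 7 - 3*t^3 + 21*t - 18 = b^2*(1 - t) + b*(-4*t^2 - 5*t + 9) - 3*t^3 - 4*t^2 + 17*t - 10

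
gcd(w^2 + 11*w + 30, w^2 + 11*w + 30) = w^2 + 11*w + 30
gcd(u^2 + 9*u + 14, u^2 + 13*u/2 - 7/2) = u + 7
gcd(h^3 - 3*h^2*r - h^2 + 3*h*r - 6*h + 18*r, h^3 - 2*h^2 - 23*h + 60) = h - 3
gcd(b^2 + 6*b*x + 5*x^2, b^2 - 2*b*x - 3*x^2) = b + x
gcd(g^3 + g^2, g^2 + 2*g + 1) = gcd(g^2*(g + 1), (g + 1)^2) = g + 1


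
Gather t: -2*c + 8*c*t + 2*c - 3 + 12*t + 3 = t*(8*c + 12)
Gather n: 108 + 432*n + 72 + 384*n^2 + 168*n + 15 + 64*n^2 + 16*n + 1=448*n^2 + 616*n + 196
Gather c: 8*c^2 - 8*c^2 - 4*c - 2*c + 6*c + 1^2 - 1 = 0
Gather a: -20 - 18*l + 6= -18*l - 14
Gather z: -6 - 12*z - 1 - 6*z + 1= -18*z - 6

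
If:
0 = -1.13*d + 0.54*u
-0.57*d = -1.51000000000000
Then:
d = 2.65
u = 5.54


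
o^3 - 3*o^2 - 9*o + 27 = (o - 3)^2*(o + 3)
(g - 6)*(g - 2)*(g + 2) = g^3 - 6*g^2 - 4*g + 24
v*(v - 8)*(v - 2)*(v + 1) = v^4 - 9*v^3 + 6*v^2 + 16*v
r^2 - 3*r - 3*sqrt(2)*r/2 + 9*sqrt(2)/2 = (r - 3)*(r - 3*sqrt(2)/2)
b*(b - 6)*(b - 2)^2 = b^4 - 10*b^3 + 28*b^2 - 24*b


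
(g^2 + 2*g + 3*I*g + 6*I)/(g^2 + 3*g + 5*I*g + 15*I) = (g^2 + g*(2 + 3*I) + 6*I)/(g^2 + g*(3 + 5*I) + 15*I)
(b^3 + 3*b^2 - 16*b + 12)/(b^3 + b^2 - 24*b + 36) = (b - 1)/(b - 3)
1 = 1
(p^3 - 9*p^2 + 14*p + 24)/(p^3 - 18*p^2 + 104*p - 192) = (p + 1)/(p - 8)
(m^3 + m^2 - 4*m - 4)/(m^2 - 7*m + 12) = (m^3 + m^2 - 4*m - 4)/(m^2 - 7*m + 12)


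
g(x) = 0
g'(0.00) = 0.00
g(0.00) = 0.00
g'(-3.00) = 0.00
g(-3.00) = 0.00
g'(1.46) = 0.00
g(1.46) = 0.00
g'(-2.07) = 0.00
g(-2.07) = 0.00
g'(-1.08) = 0.00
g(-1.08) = 0.00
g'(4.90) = 0.00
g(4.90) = 0.00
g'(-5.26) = 0.00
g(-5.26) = 0.00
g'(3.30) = 0.00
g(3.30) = 0.00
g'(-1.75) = 0.00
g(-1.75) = 0.00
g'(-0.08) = 0.00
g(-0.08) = 0.00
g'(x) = 0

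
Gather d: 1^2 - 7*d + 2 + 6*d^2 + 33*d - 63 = 6*d^2 + 26*d - 60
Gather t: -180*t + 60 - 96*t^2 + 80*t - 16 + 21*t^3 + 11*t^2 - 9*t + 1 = 21*t^3 - 85*t^2 - 109*t + 45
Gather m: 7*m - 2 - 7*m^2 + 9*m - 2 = -7*m^2 + 16*m - 4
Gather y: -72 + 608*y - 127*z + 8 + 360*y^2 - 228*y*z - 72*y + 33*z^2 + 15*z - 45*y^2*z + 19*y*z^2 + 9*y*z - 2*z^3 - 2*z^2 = y^2*(360 - 45*z) + y*(19*z^2 - 219*z + 536) - 2*z^3 + 31*z^2 - 112*z - 64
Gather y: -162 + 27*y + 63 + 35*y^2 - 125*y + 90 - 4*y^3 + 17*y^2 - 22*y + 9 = -4*y^3 + 52*y^2 - 120*y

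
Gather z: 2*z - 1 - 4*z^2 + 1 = -4*z^2 + 2*z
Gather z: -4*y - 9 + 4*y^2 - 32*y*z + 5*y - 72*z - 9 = 4*y^2 + y + z*(-32*y - 72) - 18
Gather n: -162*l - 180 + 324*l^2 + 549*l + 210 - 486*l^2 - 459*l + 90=-162*l^2 - 72*l + 120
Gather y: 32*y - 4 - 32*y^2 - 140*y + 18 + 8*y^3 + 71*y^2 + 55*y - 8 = 8*y^3 + 39*y^2 - 53*y + 6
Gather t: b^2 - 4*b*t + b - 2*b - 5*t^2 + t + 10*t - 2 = b^2 - b - 5*t^2 + t*(11 - 4*b) - 2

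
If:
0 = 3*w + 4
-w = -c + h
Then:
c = h - 4/3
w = -4/3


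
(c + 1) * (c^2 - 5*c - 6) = c^3 - 4*c^2 - 11*c - 6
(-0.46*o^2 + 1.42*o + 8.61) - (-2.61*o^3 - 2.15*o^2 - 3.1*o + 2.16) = 2.61*o^3 + 1.69*o^2 + 4.52*o + 6.45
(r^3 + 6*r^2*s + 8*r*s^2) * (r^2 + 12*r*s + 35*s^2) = r^5 + 18*r^4*s + 115*r^3*s^2 + 306*r^2*s^3 + 280*r*s^4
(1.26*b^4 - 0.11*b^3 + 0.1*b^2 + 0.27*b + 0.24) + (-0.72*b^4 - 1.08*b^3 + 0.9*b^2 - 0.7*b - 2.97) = 0.54*b^4 - 1.19*b^3 + 1.0*b^2 - 0.43*b - 2.73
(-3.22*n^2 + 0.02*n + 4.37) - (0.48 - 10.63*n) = -3.22*n^2 + 10.65*n + 3.89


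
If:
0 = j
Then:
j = 0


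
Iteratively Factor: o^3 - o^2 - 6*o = (o)*(o^2 - o - 6) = o*(o + 2)*(o - 3)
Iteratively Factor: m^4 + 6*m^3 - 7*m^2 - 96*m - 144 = (m + 3)*(m^3 + 3*m^2 - 16*m - 48) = (m + 3)^2*(m^2 - 16) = (m + 3)^2*(m + 4)*(m - 4)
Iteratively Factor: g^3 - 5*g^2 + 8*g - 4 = (g - 2)*(g^2 - 3*g + 2) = (g - 2)*(g - 1)*(g - 2)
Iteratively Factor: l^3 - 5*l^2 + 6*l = (l - 2)*(l^2 - 3*l) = (l - 3)*(l - 2)*(l)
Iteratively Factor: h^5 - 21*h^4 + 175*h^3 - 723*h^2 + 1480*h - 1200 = (h - 5)*(h^4 - 16*h^3 + 95*h^2 - 248*h + 240) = (h - 5)*(h - 4)*(h^3 - 12*h^2 + 47*h - 60) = (h - 5)*(h - 4)^2*(h^2 - 8*h + 15) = (h - 5)^2*(h - 4)^2*(h - 3)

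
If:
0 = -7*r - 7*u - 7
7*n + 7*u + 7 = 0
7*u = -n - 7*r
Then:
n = 7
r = 7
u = -8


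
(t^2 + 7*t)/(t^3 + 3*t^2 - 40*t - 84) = t/(t^2 - 4*t - 12)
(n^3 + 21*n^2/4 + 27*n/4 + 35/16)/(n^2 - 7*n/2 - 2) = (8*n^2 + 38*n + 35)/(8*(n - 4))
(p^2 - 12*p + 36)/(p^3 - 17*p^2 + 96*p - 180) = 1/(p - 5)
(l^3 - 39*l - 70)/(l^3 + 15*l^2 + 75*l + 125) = (l^2 - 5*l - 14)/(l^2 + 10*l + 25)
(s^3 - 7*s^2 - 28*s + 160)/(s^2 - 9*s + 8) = (s^2 + s - 20)/(s - 1)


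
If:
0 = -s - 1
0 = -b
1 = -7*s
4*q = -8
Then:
No Solution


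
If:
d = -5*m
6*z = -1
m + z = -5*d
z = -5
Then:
No Solution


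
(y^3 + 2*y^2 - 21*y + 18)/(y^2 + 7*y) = (y^3 + 2*y^2 - 21*y + 18)/(y*(y + 7))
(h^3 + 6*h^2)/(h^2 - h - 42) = h^2/(h - 7)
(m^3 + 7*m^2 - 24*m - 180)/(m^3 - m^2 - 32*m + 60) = (m + 6)/(m - 2)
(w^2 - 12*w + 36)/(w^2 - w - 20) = (-w^2 + 12*w - 36)/(-w^2 + w + 20)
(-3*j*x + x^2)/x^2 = (-3*j + x)/x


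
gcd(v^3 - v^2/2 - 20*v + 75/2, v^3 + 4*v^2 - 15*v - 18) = v - 3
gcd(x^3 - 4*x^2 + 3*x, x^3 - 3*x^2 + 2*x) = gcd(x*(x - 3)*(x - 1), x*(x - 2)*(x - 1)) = x^2 - x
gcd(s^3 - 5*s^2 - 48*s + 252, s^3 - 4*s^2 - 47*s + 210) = s^2 + s - 42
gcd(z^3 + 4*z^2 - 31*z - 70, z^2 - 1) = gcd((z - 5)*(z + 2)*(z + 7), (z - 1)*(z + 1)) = 1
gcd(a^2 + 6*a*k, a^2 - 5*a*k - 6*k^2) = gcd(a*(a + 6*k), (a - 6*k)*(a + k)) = 1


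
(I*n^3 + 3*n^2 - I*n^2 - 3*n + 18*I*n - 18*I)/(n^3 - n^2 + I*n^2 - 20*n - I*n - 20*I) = (I*n^3 + n^2*(3 - I) + n*(-3 + 18*I) - 18*I)/(n^3 + n^2*(-1 + I) + n*(-20 - I) - 20*I)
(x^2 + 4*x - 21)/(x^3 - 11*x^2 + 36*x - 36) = (x + 7)/(x^2 - 8*x + 12)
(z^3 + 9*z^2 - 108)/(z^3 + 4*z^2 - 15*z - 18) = (z + 6)/(z + 1)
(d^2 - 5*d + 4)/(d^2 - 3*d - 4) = (d - 1)/(d + 1)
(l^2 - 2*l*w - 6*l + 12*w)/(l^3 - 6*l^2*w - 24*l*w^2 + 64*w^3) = (6 - l)/(-l^2 + 4*l*w + 32*w^2)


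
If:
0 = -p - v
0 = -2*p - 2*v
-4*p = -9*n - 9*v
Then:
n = -13*v/9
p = -v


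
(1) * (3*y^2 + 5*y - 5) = 3*y^2 + 5*y - 5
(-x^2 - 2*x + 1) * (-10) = 10*x^2 + 20*x - 10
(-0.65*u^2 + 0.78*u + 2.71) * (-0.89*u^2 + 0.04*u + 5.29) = 0.5785*u^4 - 0.7202*u^3 - 5.8192*u^2 + 4.2346*u + 14.3359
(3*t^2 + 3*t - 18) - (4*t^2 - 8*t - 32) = -t^2 + 11*t + 14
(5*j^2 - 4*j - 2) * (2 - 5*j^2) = -25*j^4 + 20*j^3 + 20*j^2 - 8*j - 4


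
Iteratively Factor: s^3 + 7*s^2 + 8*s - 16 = (s - 1)*(s^2 + 8*s + 16) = (s - 1)*(s + 4)*(s + 4)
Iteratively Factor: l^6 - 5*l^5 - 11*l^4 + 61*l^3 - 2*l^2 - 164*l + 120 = (l - 5)*(l^5 - 11*l^3 + 6*l^2 + 28*l - 24) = (l - 5)*(l + 2)*(l^4 - 2*l^3 - 7*l^2 + 20*l - 12) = (l - 5)*(l - 2)*(l + 2)*(l^3 - 7*l + 6) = (l - 5)*(l - 2)*(l + 2)*(l + 3)*(l^2 - 3*l + 2) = (l - 5)*(l - 2)^2*(l + 2)*(l + 3)*(l - 1)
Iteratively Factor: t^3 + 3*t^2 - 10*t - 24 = (t + 2)*(t^2 + t - 12) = (t + 2)*(t + 4)*(t - 3)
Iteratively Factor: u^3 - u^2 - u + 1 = (u - 1)*(u^2 - 1) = (u - 1)^2*(u + 1)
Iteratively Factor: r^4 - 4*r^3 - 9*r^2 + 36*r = (r)*(r^3 - 4*r^2 - 9*r + 36) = r*(r + 3)*(r^2 - 7*r + 12) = r*(r - 3)*(r + 3)*(r - 4)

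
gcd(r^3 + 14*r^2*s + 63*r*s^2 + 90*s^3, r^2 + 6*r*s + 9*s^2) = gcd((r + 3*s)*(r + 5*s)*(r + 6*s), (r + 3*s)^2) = r + 3*s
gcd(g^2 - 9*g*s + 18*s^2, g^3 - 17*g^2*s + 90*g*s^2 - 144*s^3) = g^2 - 9*g*s + 18*s^2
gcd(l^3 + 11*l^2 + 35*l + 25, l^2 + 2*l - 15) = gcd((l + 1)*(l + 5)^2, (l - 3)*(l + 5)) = l + 5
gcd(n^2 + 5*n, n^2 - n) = n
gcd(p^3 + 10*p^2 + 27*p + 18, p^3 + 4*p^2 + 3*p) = p^2 + 4*p + 3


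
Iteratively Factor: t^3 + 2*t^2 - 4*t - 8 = (t + 2)*(t^2 - 4) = (t - 2)*(t + 2)*(t + 2)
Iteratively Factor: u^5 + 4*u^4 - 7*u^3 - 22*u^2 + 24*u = (u + 3)*(u^4 + u^3 - 10*u^2 + 8*u) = u*(u + 3)*(u^3 + u^2 - 10*u + 8) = u*(u - 2)*(u + 3)*(u^2 + 3*u - 4) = u*(u - 2)*(u + 3)*(u + 4)*(u - 1)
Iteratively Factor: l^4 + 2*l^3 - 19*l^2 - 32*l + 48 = (l - 4)*(l^3 + 6*l^2 + 5*l - 12) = (l - 4)*(l + 4)*(l^2 + 2*l - 3) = (l - 4)*(l - 1)*(l + 4)*(l + 3)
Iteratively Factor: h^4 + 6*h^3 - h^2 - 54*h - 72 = (h + 2)*(h^3 + 4*h^2 - 9*h - 36) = (h - 3)*(h + 2)*(h^2 + 7*h + 12) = (h - 3)*(h + 2)*(h + 3)*(h + 4)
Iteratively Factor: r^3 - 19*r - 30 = (r + 3)*(r^2 - 3*r - 10) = (r + 2)*(r + 3)*(r - 5)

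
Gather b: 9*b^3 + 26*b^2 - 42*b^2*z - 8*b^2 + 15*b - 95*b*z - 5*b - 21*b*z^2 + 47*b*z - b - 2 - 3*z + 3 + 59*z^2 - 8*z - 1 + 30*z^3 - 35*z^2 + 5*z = 9*b^3 + b^2*(18 - 42*z) + b*(-21*z^2 - 48*z + 9) + 30*z^3 + 24*z^2 - 6*z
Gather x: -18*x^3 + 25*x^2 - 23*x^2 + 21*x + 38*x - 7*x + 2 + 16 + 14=-18*x^3 + 2*x^2 + 52*x + 32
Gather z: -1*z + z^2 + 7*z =z^2 + 6*z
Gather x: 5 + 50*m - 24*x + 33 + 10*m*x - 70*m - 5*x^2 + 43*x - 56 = -20*m - 5*x^2 + x*(10*m + 19) - 18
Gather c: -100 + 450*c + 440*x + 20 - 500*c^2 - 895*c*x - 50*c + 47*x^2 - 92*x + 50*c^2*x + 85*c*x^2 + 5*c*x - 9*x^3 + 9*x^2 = c^2*(50*x - 500) + c*(85*x^2 - 890*x + 400) - 9*x^3 + 56*x^2 + 348*x - 80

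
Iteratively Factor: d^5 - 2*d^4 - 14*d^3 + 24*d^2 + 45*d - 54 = (d - 3)*(d^4 + d^3 - 11*d^2 - 9*d + 18) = (d - 3)*(d + 2)*(d^3 - d^2 - 9*d + 9) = (d - 3)*(d + 2)*(d + 3)*(d^2 - 4*d + 3) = (d - 3)^2*(d + 2)*(d + 3)*(d - 1)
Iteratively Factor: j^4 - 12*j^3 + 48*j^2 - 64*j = (j)*(j^3 - 12*j^2 + 48*j - 64) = j*(j - 4)*(j^2 - 8*j + 16) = j*(j - 4)^2*(j - 4)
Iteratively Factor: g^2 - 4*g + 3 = (g - 1)*(g - 3)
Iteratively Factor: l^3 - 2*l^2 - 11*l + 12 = (l + 3)*(l^2 - 5*l + 4) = (l - 1)*(l + 3)*(l - 4)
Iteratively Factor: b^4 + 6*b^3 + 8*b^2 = (b)*(b^3 + 6*b^2 + 8*b) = b*(b + 2)*(b^2 + 4*b) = b^2*(b + 2)*(b + 4)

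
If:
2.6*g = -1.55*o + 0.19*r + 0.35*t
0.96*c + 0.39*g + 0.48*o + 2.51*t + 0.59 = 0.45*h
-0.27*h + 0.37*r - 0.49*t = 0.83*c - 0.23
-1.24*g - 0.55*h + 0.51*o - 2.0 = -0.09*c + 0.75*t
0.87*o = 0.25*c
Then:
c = -3.59628639314822*t - 2.08495735274772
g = 0.0917054445335623*t - 0.242606413865156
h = -3.11713181457202*t - 3.98612418791588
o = -1.03341563021501*t - 0.599125676076931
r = -9.01768458445262*t - 8.20748144194026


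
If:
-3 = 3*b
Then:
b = -1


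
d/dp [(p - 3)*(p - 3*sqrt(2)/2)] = 2*p - 3 - 3*sqrt(2)/2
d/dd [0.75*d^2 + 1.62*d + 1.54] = 1.5*d + 1.62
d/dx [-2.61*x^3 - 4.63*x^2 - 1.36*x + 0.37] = -7.83*x^2 - 9.26*x - 1.36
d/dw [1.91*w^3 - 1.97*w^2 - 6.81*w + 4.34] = 5.73*w^2 - 3.94*w - 6.81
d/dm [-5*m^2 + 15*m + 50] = 15 - 10*m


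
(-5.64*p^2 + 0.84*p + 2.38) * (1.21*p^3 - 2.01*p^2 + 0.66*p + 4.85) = -6.8244*p^5 + 12.3528*p^4 - 2.531*p^3 - 31.5834*p^2 + 5.6448*p + 11.543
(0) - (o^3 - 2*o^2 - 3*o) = -o^3 + 2*o^2 + 3*o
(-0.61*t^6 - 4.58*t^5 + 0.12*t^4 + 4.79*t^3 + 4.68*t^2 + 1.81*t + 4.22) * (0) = 0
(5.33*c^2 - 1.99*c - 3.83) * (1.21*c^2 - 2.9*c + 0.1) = 6.4493*c^4 - 17.8649*c^3 + 1.6697*c^2 + 10.908*c - 0.383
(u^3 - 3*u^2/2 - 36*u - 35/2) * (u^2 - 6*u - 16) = u^5 - 15*u^4/2 - 43*u^3 + 445*u^2/2 + 681*u + 280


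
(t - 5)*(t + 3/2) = t^2 - 7*t/2 - 15/2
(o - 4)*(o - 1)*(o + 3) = o^3 - 2*o^2 - 11*o + 12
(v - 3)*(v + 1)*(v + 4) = v^3 + 2*v^2 - 11*v - 12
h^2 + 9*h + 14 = (h + 2)*(h + 7)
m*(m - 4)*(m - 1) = m^3 - 5*m^2 + 4*m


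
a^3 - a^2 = a^2*(a - 1)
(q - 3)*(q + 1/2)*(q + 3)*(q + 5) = q^4 + 11*q^3/2 - 13*q^2/2 - 99*q/2 - 45/2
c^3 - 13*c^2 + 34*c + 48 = (c - 8)*(c - 6)*(c + 1)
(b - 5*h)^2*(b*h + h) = b^3*h - 10*b^2*h^2 + b^2*h + 25*b*h^3 - 10*b*h^2 + 25*h^3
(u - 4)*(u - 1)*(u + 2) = u^3 - 3*u^2 - 6*u + 8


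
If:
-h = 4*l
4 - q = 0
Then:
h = -4*l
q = 4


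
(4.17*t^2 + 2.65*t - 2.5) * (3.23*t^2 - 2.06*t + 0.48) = 13.4691*t^4 - 0.0306999999999995*t^3 - 11.5324*t^2 + 6.422*t - 1.2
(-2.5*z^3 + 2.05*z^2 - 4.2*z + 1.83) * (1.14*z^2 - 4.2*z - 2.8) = -2.85*z^5 + 12.837*z^4 - 6.398*z^3 + 13.9862*z^2 + 4.074*z - 5.124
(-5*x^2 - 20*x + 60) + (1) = -5*x^2 - 20*x + 61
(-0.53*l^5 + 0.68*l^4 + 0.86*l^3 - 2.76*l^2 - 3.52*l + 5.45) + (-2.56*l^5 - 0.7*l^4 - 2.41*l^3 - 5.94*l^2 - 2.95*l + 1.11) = -3.09*l^5 - 0.0199999999999999*l^4 - 1.55*l^3 - 8.7*l^2 - 6.47*l + 6.56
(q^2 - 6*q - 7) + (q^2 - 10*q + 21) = 2*q^2 - 16*q + 14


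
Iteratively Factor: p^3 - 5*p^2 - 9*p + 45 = (p + 3)*(p^2 - 8*p + 15) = (p - 3)*(p + 3)*(p - 5)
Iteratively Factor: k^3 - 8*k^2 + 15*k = (k)*(k^2 - 8*k + 15) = k*(k - 5)*(k - 3)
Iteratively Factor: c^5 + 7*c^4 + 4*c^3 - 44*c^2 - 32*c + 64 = (c + 4)*(c^4 + 3*c^3 - 8*c^2 - 12*c + 16) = (c + 2)*(c + 4)*(c^3 + c^2 - 10*c + 8) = (c - 2)*(c + 2)*(c + 4)*(c^2 + 3*c - 4) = (c - 2)*(c - 1)*(c + 2)*(c + 4)*(c + 4)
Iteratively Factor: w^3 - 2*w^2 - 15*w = (w - 5)*(w^2 + 3*w) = w*(w - 5)*(w + 3)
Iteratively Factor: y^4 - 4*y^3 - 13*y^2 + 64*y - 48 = (y - 1)*(y^3 - 3*y^2 - 16*y + 48) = (y - 1)*(y + 4)*(y^2 - 7*y + 12) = (y - 4)*(y - 1)*(y + 4)*(y - 3)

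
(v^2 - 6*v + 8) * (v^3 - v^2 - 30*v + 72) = v^5 - 7*v^4 - 16*v^3 + 244*v^2 - 672*v + 576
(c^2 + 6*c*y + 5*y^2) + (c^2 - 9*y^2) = 2*c^2 + 6*c*y - 4*y^2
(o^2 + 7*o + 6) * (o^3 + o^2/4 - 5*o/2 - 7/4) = o^5 + 29*o^4/4 + 21*o^3/4 - 71*o^2/4 - 109*o/4 - 21/2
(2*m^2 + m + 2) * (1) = 2*m^2 + m + 2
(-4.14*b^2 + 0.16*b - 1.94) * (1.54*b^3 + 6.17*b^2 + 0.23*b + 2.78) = -6.3756*b^5 - 25.2974*b^4 - 2.9526*b^3 - 23.4422*b^2 - 0.00140000000000001*b - 5.3932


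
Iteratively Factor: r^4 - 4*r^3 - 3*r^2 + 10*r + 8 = (r + 1)*(r^3 - 5*r^2 + 2*r + 8) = (r - 4)*(r + 1)*(r^2 - r - 2) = (r - 4)*(r - 2)*(r + 1)*(r + 1)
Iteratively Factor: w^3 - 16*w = (w + 4)*(w^2 - 4*w) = w*(w + 4)*(w - 4)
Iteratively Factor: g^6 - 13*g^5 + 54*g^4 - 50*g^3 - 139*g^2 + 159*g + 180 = (g - 4)*(g^5 - 9*g^4 + 18*g^3 + 22*g^2 - 51*g - 45) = (g - 4)*(g - 3)*(g^4 - 6*g^3 + 22*g + 15) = (g - 4)*(g - 3)*(g + 1)*(g^3 - 7*g^2 + 7*g + 15) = (g - 4)*(g - 3)^2*(g + 1)*(g^2 - 4*g - 5) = (g - 5)*(g - 4)*(g - 3)^2*(g + 1)*(g + 1)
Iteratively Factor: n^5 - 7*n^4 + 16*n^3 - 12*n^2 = (n - 2)*(n^4 - 5*n^3 + 6*n^2) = (n - 2)^2*(n^3 - 3*n^2) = (n - 3)*(n - 2)^2*(n^2) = n*(n - 3)*(n - 2)^2*(n)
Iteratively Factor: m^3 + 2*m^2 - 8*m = (m + 4)*(m^2 - 2*m) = (m - 2)*(m + 4)*(m)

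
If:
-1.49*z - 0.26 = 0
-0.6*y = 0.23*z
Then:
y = 0.07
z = -0.17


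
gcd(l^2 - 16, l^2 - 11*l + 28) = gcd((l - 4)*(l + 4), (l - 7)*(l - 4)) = l - 4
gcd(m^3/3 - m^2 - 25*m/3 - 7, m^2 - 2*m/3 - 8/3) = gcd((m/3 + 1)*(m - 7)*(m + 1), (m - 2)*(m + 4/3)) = 1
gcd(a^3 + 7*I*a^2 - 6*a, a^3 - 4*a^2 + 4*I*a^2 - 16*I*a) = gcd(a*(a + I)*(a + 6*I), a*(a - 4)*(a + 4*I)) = a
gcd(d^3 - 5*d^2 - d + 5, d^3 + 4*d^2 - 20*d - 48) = 1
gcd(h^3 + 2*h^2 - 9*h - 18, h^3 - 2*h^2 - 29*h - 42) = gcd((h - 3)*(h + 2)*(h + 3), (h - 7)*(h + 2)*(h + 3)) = h^2 + 5*h + 6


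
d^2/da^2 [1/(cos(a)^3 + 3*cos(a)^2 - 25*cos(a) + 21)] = ((-97*cos(a) + 24*cos(2*a) + 9*cos(3*a))*(cos(a)^3 + 3*cos(a)^2 - 25*cos(a) + 21)/4 + 2*(3*cos(a)^2 + 6*cos(a) - 25)^2*sin(a)^2)/(cos(a)^3 + 3*cos(a)^2 - 25*cos(a) + 21)^3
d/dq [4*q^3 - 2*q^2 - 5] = 4*q*(3*q - 1)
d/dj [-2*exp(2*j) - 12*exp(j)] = 4*(-exp(j) - 3)*exp(j)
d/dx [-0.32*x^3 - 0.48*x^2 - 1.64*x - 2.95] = -0.96*x^2 - 0.96*x - 1.64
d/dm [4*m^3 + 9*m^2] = 6*m*(2*m + 3)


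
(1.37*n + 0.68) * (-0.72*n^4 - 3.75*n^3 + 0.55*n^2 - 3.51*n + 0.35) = -0.9864*n^5 - 5.6271*n^4 - 1.7965*n^3 - 4.4347*n^2 - 1.9073*n + 0.238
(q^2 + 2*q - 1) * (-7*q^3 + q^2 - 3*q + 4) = -7*q^5 - 13*q^4 + 6*q^3 - 3*q^2 + 11*q - 4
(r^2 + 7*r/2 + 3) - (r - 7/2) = r^2 + 5*r/2 + 13/2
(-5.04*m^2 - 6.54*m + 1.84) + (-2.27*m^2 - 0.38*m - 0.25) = -7.31*m^2 - 6.92*m + 1.59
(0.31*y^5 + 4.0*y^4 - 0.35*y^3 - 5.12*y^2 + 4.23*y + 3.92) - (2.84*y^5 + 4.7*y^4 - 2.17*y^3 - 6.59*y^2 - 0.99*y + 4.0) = -2.53*y^5 - 0.7*y^4 + 1.82*y^3 + 1.47*y^2 + 5.22*y - 0.0800000000000001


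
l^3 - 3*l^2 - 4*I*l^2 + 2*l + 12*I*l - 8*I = (l - 2)*(l - 1)*(l - 4*I)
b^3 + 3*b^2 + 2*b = b*(b + 1)*(b + 2)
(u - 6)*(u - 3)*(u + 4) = u^3 - 5*u^2 - 18*u + 72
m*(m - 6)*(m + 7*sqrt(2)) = m^3 - 6*m^2 + 7*sqrt(2)*m^2 - 42*sqrt(2)*m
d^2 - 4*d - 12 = (d - 6)*(d + 2)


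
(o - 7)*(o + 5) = o^2 - 2*o - 35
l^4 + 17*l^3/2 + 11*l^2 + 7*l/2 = l*(l + 1/2)*(l + 1)*(l + 7)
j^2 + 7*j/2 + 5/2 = (j + 1)*(j + 5/2)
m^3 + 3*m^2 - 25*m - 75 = (m - 5)*(m + 3)*(m + 5)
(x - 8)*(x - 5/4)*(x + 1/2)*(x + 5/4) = x^4 - 15*x^3/2 - 89*x^2/16 + 375*x/32 + 25/4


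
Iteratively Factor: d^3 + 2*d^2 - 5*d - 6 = (d + 3)*(d^2 - d - 2) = (d - 2)*(d + 3)*(d + 1)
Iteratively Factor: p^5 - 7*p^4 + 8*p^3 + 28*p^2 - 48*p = (p + 2)*(p^4 - 9*p^3 + 26*p^2 - 24*p) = (p - 3)*(p + 2)*(p^3 - 6*p^2 + 8*p) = (p - 3)*(p - 2)*(p + 2)*(p^2 - 4*p) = (p - 4)*(p - 3)*(p - 2)*(p + 2)*(p)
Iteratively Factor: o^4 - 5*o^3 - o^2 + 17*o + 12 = (o - 3)*(o^3 - 2*o^2 - 7*o - 4) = (o - 3)*(o + 1)*(o^2 - 3*o - 4) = (o - 3)*(o + 1)^2*(o - 4)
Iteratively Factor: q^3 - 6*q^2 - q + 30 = (q - 5)*(q^2 - q - 6) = (q - 5)*(q + 2)*(q - 3)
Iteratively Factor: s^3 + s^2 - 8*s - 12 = (s + 2)*(s^2 - s - 6) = (s + 2)^2*(s - 3)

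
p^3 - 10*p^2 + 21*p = p*(p - 7)*(p - 3)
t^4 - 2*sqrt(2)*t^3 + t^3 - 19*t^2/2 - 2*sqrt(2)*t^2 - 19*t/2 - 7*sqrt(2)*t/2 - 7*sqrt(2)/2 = (t + 1)*(t - 7*sqrt(2)/2)*(t + sqrt(2)/2)*(t + sqrt(2))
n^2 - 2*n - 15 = (n - 5)*(n + 3)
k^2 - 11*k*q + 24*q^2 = (k - 8*q)*(k - 3*q)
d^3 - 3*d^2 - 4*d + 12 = (d - 3)*(d - 2)*(d + 2)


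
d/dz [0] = 0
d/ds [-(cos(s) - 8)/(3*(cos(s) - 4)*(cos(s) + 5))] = (sin(s)^2 + 16*cos(s) - 13)*sin(s)/(3*(cos(s) - 4)^2*(cos(s) + 5)^2)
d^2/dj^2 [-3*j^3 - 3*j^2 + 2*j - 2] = -18*j - 6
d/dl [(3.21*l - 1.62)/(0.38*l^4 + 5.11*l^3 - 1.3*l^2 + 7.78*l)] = (-3.6594*l^4 - 30.3438*l^3 + 29.0076*l^2 - 4.212*l + 12.6036)/(l^2*(0.1444*l^6 + 3.8836*l^5 + 25.1241*l^4 - 7.3732*l^3 + 81.2016*l^2 - 20.228*l + 60.5284))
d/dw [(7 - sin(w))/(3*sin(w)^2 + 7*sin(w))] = (3*cos(w) - 42/tan(w) - 49*cos(w)/sin(w)^2)/(3*sin(w) + 7)^2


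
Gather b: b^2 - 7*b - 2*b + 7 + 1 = b^2 - 9*b + 8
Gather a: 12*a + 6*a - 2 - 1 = 18*a - 3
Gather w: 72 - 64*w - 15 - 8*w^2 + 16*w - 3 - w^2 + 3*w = -9*w^2 - 45*w + 54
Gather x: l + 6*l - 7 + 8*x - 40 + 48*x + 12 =7*l + 56*x - 35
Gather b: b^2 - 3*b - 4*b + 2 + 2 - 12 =b^2 - 7*b - 8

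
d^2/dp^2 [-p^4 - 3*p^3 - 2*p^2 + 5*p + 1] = -12*p^2 - 18*p - 4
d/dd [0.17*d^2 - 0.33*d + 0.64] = 0.34*d - 0.33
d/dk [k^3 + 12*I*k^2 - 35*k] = 3*k^2 + 24*I*k - 35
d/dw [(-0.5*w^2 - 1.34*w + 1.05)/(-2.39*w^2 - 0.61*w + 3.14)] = (-2.8976*w^2 + 1.879*w - 3.5671)/(5.7121*w^4 + 2.9158*w^3 - 14.6371*w^2 - 3.8308*w + 9.8596)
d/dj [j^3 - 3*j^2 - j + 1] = 3*j^2 - 6*j - 1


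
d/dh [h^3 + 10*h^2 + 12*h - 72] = 3*h^2 + 20*h + 12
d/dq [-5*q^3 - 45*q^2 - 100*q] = -15*q^2 - 90*q - 100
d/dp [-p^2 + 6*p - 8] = 6 - 2*p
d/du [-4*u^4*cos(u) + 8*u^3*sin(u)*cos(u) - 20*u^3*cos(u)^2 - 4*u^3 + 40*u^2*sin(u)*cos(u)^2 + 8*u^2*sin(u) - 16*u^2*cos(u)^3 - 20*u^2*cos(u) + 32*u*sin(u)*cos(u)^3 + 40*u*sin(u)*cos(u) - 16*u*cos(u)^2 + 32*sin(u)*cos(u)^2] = 4*u^4*sin(u) + 20*u^3*sin(2*u) - 16*u^3*cos(u) + 8*u^3*cos(2*u) + 32*u^2*sin(u) + 12*u^2*sin(2*u) + 12*u^2*sin(3*u) + 18*u^2*cos(u) - 30*u^2*cos(2*u) + 30*u^2*cos(3*u) - 42*u^2 + 36*u*sin(u) + 16*u*sin(2*u) + 20*u*sin(3*u) - 64*u*cos(u) + 32*u*cos(2*u)^2 + 56*u*cos(2*u) - 8*u*cos(3*u) - 16*u + 28*sin(2*u) + 4*sin(4*u) + 8*cos(u) - 8*cos(2*u) + 24*cos(3*u) - 8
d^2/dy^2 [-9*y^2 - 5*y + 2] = -18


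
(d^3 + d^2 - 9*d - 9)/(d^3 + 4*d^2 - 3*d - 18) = (d^2 - 2*d - 3)/(d^2 + d - 6)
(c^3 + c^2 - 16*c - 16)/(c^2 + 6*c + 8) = (c^2 - 3*c - 4)/(c + 2)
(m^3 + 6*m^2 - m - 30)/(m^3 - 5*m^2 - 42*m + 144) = (m^3 + 6*m^2 - m - 30)/(m^3 - 5*m^2 - 42*m + 144)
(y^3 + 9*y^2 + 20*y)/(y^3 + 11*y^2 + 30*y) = (y + 4)/(y + 6)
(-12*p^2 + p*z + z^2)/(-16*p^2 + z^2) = (-3*p + z)/(-4*p + z)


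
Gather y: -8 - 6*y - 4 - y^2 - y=-y^2 - 7*y - 12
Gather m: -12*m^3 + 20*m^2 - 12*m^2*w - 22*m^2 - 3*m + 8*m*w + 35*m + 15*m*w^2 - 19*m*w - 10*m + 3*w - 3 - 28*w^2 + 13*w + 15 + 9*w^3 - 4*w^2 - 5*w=-12*m^3 + m^2*(-12*w - 2) + m*(15*w^2 - 11*w + 22) + 9*w^3 - 32*w^2 + 11*w + 12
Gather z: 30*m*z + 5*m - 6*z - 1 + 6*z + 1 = 30*m*z + 5*m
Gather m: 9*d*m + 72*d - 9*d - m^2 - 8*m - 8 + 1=63*d - m^2 + m*(9*d - 8) - 7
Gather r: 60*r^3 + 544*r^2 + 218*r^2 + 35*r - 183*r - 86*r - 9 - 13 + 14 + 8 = 60*r^3 + 762*r^2 - 234*r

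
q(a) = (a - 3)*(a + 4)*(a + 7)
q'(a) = (a - 3)*(a + 4) + (a - 3)*(a + 7) + (a + 4)*(a + 7)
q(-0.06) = -83.67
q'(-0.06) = -5.95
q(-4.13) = 2.66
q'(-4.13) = -19.91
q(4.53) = 150.48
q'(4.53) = 129.04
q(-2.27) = -43.12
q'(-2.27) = -25.86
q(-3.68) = -7.10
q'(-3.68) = -23.25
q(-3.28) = -16.82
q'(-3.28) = -25.20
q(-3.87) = -2.80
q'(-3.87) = -21.99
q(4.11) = 100.01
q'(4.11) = 111.44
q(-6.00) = 18.00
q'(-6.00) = 7.00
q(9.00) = 1248.00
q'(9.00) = 382.00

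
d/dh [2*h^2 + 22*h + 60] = 4*h + 22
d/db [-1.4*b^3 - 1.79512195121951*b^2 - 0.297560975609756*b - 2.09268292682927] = -4.2*b^2 - 3.59024390243902*b - 0.297560975609756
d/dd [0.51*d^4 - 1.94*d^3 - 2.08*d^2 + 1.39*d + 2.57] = 2.04*d^3 - 5.82*d^2 - 4.16*d + 1.39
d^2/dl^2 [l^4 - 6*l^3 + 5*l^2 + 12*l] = 12*l^2 - 36*l + 10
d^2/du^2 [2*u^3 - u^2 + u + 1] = 12*u - 2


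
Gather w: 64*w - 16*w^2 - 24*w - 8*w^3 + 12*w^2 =-8*w^3 - 4*w^2 + 40*w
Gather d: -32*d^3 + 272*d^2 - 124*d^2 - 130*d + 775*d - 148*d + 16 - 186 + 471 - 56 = -32*d^3 + 148*d^2 + 497*d + 245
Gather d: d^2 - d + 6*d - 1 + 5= d^2 + 5*d + 4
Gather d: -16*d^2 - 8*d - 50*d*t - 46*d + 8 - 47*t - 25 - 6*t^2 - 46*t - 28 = -16*d^2 + d*(-50*t - 54) - 6*t^2 - 93*t - 45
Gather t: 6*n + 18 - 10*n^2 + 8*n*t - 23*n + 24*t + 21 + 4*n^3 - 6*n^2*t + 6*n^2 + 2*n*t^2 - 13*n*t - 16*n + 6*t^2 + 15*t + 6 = 4*n^3 - 4*n^2 - 33*n + t^2*(2*n + 6) + t*(-6*n^2 - 5*n + 39) + 45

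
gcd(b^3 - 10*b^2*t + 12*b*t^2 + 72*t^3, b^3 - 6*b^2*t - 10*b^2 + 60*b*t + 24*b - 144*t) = -b + 6*t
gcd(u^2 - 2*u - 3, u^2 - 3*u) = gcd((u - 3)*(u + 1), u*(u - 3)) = u - 3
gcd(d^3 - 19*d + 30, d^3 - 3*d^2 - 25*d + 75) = d^2 + 2*d - 15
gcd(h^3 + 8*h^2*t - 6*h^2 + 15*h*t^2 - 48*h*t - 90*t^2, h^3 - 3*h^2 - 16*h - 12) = h - 6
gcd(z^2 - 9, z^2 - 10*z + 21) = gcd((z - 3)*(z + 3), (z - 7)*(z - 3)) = z - 3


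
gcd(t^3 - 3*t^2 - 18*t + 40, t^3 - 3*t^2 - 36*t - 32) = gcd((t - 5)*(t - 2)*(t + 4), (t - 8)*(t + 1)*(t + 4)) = t + 4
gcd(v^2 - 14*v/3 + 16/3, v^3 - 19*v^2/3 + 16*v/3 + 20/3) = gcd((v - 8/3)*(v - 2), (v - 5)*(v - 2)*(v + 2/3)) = v - 2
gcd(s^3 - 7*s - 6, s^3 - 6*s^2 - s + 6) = s + 1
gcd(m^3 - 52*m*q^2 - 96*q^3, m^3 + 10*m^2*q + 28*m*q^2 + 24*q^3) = m^2 + 8*m*q + 12*q^2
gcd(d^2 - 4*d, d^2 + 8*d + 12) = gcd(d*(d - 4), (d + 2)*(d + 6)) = 1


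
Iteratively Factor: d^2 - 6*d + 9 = (d - 3)*(d - 3)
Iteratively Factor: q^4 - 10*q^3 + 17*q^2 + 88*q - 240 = (q - 4)*(q^3 - 6*q^2 - 7*q + 60) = (q - 4)^2*(q^2 - 2*q - 15) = (q - 4)^2*(q + 3)*(q - 5)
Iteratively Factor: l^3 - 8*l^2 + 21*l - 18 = (l - 3)*(l^2 - 5*l + 6) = (l - 3)^2*(l - 2)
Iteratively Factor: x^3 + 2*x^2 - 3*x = (x)*(x^2 + 2*x - 3) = x*(x - 1)*(x + 3)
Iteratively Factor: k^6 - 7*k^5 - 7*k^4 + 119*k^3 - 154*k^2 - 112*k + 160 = (k + 1)*(k^5 - 8*k^4 + k^3 + 118*k^2 - 272*k + 160) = (k - 4)*(k + 1)*(k^4 - 4*k^3 - 15*k^2 + 58*k - 40) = (k - 4)*(k - 1)*(k + 1)*(k^3 - 3*k^2 - 18*k + 40) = (k - 4)*(k - 1)*(k + 1)*(k + 4)*(k^2 - 7*k + 10) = (k - 5)*(k - 4)*(k - 1)*(k + 1)*(k + 4)*(k - 2)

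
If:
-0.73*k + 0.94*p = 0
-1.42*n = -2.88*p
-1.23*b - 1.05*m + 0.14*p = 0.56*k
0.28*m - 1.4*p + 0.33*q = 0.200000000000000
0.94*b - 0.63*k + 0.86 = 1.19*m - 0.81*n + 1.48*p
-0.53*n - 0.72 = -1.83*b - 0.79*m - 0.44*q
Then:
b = -0.38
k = 2.20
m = -0.50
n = 3.46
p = 1.71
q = 8.27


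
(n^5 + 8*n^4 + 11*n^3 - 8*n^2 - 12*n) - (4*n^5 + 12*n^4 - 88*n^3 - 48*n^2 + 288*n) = -3*n^5 - 4*n^4 + 99*n^3 + 40*n^2 - 300*n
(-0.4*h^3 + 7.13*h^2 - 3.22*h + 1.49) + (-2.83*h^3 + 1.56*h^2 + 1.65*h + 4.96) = -3.23*h^3 + 8.69*h^2 - 1.57*h + 6.45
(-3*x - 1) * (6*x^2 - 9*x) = -18*x^3 + 21*x^2 + 9*x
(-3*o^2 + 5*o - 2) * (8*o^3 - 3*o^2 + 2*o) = -24*o^5 + 49*o^4 - 37*o^3 + 16*o^2 - 4*o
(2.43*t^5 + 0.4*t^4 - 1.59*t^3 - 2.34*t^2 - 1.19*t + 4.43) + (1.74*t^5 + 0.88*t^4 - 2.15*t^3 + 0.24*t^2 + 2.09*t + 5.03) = 4.17*t^5 + 1.28*t^4 - 3.74*t^3 - 2.1*t^2 + 0.9*t + 9.46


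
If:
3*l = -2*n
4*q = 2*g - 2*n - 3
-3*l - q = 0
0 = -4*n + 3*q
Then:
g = 3/2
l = 0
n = 0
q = 0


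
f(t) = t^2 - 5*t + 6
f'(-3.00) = -11.00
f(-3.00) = 30.00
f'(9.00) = 13.00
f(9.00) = 42.00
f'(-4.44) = -13.88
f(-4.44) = 47.91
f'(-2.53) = -10.06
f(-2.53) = 25.05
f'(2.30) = -0.40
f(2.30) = -0.21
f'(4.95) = 4.90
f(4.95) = 5.75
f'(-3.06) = -11.12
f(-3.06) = 30.66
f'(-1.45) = -7.90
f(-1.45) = 15.35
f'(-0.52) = -6.04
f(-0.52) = 8.87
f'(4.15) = 3.30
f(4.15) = 2.47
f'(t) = 2*t - 5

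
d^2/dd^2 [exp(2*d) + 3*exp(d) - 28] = (4*exp(d) + 3)*exp(d)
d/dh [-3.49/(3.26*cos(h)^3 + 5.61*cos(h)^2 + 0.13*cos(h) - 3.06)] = (34.1322*sin(h)^2 - 39.1578*cos(h) - 34.5859)*sin(h)/(3.26*cos(h)^3 + 5.61*cos(h)^2 + 0.13*cos(h) - 3.06)^2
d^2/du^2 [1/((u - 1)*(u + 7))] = 2*((u - 1)^2 + (u - 1)*(u + 7) + (u + 7)^2)/((u - 1)^3*(u + 7)^3)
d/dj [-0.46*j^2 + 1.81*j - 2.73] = 1.81 - 0.92*j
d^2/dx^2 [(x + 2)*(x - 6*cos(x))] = 2*(3*x + 6)*cos(x) + 12*sin(x) + 2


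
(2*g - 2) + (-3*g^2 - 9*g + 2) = -3*g^2 - 7*g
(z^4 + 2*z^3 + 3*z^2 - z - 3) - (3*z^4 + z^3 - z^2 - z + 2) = -2*z^4 + z^3 + 4*z^2 - 5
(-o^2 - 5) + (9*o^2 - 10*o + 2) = 8*o^2 - 10*o - 3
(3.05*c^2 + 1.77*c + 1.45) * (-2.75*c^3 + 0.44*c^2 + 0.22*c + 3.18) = -8.3875*c^5 - 3.5255*c^4 - 2.5377*c^3 + 10.7264*c^2 + 5.9476*c + 4.611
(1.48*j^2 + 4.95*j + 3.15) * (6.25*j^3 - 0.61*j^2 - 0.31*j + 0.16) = 9.25*j^5 + 30.0347*j^4 + 16.2092*j^3 - 3.2192*j^2 - 0.1845*j + 0.504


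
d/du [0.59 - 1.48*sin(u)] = -1.48*cos(u)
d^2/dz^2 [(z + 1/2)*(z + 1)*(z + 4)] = 6*z + 11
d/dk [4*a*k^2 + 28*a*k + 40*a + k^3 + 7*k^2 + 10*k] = 8*a*k + 28*a + 3*k^2 + 14*k + 10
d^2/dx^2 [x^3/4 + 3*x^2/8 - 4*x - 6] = 3*x/2 + 3/4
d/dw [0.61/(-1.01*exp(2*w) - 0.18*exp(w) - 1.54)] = (1.2322*exp(w) + 0.1098)*exp(w)/(1.01*exp(2*w) + 0.18*exp(w) + 1.54)^2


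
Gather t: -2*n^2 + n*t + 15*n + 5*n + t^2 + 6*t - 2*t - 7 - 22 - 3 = -2*n^2 + 20*n + t^2 + t*(n + 4) - 32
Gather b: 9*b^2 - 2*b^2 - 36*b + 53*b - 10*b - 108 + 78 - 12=7*b^2 + 7*b - 42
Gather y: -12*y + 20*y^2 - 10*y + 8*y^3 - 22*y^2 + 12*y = 8*y^3 - 2*y^2 - 10*y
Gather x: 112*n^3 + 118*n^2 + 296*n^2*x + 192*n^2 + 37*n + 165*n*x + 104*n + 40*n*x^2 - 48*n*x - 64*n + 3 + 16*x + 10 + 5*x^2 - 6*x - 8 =112*n^3 + 310*n^2 + 77*n + x^2*(40*n + 5) + x*(296*n^2 + 117*n + 10) + 5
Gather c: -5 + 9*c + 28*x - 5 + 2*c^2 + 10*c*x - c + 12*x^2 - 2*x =2*c^2 + c*(10*x + 8) + 12*x^2 + 26*x - 10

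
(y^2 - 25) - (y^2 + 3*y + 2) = -3*y - 27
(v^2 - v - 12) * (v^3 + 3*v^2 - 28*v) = v^5 + 2*v^4 - 43*v^3 - 8*v^2 + 336*v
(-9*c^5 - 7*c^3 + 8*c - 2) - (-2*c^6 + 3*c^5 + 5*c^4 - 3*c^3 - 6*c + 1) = 2*c^6 - 12*c^5 - 5*c^4 - 4*c^3 + 14*c - 3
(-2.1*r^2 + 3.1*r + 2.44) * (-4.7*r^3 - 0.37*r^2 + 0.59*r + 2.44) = 9.87*r^5 - 13.793*r^4 - 13.854*r^3 - 4.1978*r^2 + 9.0036*r + 5.9536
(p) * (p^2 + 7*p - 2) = p^3 + 7*p^2 - 2*p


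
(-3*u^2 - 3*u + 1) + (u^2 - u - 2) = -2*u^2 - 4*u - 1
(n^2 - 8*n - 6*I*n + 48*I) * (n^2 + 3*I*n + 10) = n^4 - 8*n^3 - 3*I*n^3 + 28*n^2 + 24*I*n^2 - 224*n - 60*I*n + 480*I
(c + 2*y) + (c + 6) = 2*c + 2*y + 6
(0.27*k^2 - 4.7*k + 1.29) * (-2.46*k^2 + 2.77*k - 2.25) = -0.6642*k^4 + 12.3099*k^3 - 16.7999*k^2 + 14.1483*k - 2.9025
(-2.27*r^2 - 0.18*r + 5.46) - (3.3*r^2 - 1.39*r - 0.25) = -5.57*r^2 + 1.21*r + 5.71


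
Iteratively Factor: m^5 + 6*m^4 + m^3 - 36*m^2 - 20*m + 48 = (m + 3)*(m^4 + 3*m^3 - 8*m^2 - 12*m + 16) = (m + 2)*(m + 3)*(m^3 + m^2 - 10*m + 8) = (m - 2)*(m + 2)*(m + 3)*(m^2 + 3*m - 4) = (m - 2)*(m - 1)*(m + 2)*(m + 3)*(m + 4)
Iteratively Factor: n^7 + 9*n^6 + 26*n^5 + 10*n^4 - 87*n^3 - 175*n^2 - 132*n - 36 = (n + 3)*(n^6 + 6*n^5 + 8*n^4 - 14*n^3 - 45*n^2 - 40*n - 12) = (n + 1)*(n + 3)*(n^5 + 5*n^4 + 3*n^3 - 17*n^2 - 28*n - 12) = (n + 1)*(n + 2)*(n + 3)*(n^4 + 3*n^3 - 3*n^2 - 11*n - 6) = (n - 2)*(n + 1)*(n + 2)*(n + 3)*(n^3 + 5*n^2 + 7*n + 3) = (n - 2)*(n + 1)*(n + 2)*(n + 3)^2*(n^2 + 2*n + 1) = (n - 2)*(n + 1)^2*(n + 2)*(n + 3)^2*(n + 1)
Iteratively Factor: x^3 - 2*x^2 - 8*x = (x + 2)*(x^2 - 4*x) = (x - 4)*(x + 2)*(x)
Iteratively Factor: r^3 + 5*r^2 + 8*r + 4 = (r + 2)*(r^2 + 3*r + 2) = (r + 1)*(r + 2)*(r + 2)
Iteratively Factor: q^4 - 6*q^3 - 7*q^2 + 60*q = (q + 3)*(q^3 - 9*q^2 + 20*q) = (q - 4)*(q + 3)*(q^2 - 5*q) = q*(q - 4)*(q + 3)*(q - 5)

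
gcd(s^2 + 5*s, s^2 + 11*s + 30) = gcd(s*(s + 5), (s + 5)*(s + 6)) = s + 5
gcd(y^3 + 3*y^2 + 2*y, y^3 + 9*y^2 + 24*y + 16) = y + 1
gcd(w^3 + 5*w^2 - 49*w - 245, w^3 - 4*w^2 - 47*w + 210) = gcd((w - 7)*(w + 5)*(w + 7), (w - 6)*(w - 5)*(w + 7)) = w + 7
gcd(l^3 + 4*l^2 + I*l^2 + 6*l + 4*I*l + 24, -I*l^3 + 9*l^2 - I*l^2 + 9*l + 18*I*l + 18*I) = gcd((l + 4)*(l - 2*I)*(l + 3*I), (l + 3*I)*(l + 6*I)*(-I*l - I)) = l + 3*I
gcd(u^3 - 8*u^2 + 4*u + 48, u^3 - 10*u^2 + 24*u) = u^2 - 10*u + 24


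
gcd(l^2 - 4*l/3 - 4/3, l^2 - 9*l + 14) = l - 2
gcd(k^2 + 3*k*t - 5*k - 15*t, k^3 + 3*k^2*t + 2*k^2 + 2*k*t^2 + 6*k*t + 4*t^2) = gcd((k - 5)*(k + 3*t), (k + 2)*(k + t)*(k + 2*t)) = 1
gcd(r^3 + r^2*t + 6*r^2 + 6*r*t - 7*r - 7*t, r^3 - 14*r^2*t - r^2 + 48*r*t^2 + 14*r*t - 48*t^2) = r - 1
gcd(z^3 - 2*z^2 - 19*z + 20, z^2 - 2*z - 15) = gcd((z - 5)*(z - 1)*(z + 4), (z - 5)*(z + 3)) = z - 5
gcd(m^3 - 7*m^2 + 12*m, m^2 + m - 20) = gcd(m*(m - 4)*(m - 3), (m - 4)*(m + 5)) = m - 4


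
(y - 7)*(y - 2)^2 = y^3 - 11*y^2 + 32*y - 28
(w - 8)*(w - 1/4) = w^2 - 33*w/4 + 2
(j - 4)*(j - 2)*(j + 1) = j^3 - 5*j^2 + 2*j + 8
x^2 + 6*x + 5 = (x + 1)*(x + 5)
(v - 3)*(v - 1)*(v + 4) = v^3 - 13*v + 12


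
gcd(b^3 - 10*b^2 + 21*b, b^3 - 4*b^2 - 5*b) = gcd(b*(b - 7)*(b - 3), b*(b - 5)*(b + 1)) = b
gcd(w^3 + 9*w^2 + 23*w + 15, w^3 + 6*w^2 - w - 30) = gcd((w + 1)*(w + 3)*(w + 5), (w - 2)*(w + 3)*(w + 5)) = w^2 + 8*w + 15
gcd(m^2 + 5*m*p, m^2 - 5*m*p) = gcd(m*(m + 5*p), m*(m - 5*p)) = m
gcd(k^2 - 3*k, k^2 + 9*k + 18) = 1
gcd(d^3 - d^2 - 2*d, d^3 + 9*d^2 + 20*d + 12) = d + 1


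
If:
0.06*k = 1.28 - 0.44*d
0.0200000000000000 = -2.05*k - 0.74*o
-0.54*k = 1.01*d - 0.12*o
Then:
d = 3.46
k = -4.00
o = 11.06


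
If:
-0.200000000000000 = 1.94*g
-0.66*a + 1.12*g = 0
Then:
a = -0.17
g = -0.10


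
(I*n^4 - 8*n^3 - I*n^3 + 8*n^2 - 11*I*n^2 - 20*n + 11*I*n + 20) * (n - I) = I*n^5 - 7*n^4 - I*n^4 + 7*n^3 - 3*I*n^3 - 31*n^2 + 3*I*n^2 + 31*n + 20*I*n - 20*I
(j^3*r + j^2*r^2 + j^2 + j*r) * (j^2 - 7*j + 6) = j^5*r + j^4*r^2 - 7*j^4*r + j^4 - 7*j^3*r^2 + 7*j^3*r - 7*j^3 + 6*j^2*r^2 - 7*j^2*r + 6*j^2 + 6*j*r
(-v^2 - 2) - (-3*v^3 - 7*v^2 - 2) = 3*v^3 + 6*v^2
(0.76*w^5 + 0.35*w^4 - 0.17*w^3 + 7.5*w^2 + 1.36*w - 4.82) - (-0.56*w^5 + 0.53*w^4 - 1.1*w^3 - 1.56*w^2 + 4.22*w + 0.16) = 1.32*w^5 - 0.18*w^4 + 0.93*w^3 + 9.06*w^2 - 2.86*w - 4.98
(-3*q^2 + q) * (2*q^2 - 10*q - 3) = -6*q^4 + 32*q^3 - q^2 - 3*q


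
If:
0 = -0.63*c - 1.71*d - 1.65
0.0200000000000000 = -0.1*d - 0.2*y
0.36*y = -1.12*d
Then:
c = -2.72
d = 0.04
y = -0.12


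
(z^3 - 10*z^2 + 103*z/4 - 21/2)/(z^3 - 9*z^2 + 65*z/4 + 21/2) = (2*z - 1)/(2*z + 1)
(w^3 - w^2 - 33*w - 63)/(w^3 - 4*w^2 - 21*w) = (w + 3)/w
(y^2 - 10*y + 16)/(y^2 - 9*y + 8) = (y - 2)/(y - 1)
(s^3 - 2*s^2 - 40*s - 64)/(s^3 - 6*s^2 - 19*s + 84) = (s^2 - 6*s - 16)/(s^2 - 10*s + 21)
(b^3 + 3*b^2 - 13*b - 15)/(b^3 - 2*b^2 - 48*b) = (-b^3 - 3*b^2 + 13*b + 15)/(b*(-b^2 + 2*b + 48))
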